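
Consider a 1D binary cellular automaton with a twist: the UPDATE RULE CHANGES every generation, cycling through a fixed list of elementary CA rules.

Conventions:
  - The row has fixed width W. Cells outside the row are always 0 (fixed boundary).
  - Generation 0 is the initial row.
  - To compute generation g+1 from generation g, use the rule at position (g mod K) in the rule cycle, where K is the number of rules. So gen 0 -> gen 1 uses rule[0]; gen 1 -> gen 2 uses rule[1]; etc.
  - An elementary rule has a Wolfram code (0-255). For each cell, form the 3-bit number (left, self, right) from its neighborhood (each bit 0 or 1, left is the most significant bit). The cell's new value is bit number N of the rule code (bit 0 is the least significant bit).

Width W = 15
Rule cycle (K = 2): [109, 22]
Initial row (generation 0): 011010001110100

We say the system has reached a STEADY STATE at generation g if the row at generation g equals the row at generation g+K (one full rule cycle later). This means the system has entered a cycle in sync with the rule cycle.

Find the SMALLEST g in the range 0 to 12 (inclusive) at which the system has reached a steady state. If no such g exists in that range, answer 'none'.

Gen 0: 011010001110100
Gen 1 (rule 109): 011110101011101
Gen 2 (rule 22): 100000101000001
Gen 3 (rule 109): 101110111011101
Gen 4 (rule 22): 100000000000001
Gen 5 (rule 109): 101111111111101
Gen 6 (rule 22): 100000000000001
Gen 7 (rule 109): 101111111111101
Gen 8 (rule 22): 100000000000001
Gen 9 (rule 109): 101111111111101
Gen 10 (rule 22): 100000000000001
Gen 11 (rule 109): 101111111111101
Gen 12 (rule 22): 100000000000001
Gen 13 (rule 109): 101111111111101
Gen 14 (rule 22): 100000000000001

Answer: 4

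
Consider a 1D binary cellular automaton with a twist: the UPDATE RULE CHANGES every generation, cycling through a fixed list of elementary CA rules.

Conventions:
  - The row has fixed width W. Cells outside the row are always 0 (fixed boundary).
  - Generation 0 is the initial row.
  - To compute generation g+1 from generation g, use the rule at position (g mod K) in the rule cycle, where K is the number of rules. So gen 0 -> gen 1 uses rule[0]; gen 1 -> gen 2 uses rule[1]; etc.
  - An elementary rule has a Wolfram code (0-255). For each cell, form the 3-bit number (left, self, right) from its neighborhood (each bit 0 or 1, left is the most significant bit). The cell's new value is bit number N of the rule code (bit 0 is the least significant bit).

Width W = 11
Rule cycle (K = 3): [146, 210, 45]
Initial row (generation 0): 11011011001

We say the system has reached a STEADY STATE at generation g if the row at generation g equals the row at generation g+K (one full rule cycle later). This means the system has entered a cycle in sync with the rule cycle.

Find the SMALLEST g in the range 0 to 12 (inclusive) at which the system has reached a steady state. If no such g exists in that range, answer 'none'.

Answer: 9

Derivation:
Gen 0: 11011011001
Gen 1 (rule 146): 00000000110
Gen 2 (rule 210): 00000001011
Gen 3 (rule 45): 11111101110
Gen 4 (rule 146): 01111000101
Gen 5 (rule 210): 10111101000
Gen 6 (rule 45): 11100011011
Gen 7 (rule 146): 01010100000
Gen 8 (rule 210): 10000010000
Gen 9 (rule 45): 10111010111
Gen 10 (rule 146): 00010000010
Gen 11 (rule 210): 00101000101
Gen 12 (rule 45): 10111010111
Gen 13 (rule 146): 00010000010
Gen 14 (rule 210): 00101000101
Gen 15 (rule 45): 10111010111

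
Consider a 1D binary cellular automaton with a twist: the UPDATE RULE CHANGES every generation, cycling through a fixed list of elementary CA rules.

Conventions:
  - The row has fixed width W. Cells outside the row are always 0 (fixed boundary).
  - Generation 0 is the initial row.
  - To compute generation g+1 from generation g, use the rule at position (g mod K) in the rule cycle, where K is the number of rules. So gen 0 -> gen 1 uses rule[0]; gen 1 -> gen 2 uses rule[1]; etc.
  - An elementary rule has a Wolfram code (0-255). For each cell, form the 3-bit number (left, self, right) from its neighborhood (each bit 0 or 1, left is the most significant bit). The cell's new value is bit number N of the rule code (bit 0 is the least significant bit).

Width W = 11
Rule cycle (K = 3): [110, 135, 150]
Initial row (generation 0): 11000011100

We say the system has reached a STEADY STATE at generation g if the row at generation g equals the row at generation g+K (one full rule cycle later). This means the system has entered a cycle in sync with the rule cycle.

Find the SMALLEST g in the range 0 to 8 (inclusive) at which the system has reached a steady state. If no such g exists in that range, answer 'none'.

Gen 0: 11000011100
Gen 1 (rule 110): 11000110100
Gen 2 (rule 135): 00011000101
Gen 3 (rule 150): 00100101101
Gen 4 (rule 110): 01101111111
Gen 5 (rule 135): 10000111110
Gen 6 (rule 150): 11001011101
Gen 7 (rule 110): 11011110111
Gen 8 (rule 135): 00001100010
Gen 9 (rule 150): 00010010111
Gen 10 (rule 110): 00110111101
Gen 11 (rule 135): 11000011001

Answer: none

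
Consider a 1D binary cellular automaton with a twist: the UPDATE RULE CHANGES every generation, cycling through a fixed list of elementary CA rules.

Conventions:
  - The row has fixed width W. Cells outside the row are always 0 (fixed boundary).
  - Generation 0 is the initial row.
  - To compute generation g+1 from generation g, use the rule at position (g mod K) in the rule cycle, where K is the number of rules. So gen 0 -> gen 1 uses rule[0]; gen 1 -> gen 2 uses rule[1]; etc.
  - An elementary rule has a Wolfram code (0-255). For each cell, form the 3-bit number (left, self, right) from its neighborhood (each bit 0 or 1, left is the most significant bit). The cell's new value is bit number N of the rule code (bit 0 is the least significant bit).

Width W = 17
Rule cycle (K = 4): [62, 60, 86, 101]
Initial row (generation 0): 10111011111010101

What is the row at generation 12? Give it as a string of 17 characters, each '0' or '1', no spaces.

Answer: 01011000110001101

Derivation:
Gen 0: 10111011111010101
Gen 1 (rule 62): 11100110000111111
Gen 2 (rule 60): 10010101000100000
Gen 3 (rule 86): 11110101101110000
Gen 4 (rule 101): 00011110110010111
Gen 5 (rule 62): 00110001101111100
Gen 6 (rule 60): 00101001011000010
Gen 7 (rule 86): 01101111001100111
Gen 8 (rule 101): 00110001000100001
Gen 9 (rule 62): 01101011101110011
Gen 10 (rule 60): 01011110011001010
Gen 11 (rule 86): 11000011101111011
Gen 12 (rule 101): 01011000110001101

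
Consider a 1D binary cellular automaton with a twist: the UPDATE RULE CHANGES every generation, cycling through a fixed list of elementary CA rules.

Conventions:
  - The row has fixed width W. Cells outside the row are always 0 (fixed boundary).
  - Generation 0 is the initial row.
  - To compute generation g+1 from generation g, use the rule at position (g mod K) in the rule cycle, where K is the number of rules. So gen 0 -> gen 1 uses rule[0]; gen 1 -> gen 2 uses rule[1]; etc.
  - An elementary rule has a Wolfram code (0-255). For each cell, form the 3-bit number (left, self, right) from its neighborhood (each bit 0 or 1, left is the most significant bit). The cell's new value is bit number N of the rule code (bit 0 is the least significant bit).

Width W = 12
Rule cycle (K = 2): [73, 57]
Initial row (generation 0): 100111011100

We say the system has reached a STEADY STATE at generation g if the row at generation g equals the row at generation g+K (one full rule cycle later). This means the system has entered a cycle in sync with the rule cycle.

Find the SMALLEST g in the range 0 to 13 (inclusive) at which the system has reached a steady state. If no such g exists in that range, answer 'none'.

Gen 0: 100111011100
Gen 1 (rule 73): 000101010101
Gen 2 (rule 57): 110010101010
Gen 3 (rule 73): 110000000000
Gen 4 (rule 57): 101111111111
Gen 5 (rule 73): 001000000001
Gen 6 (rule 57): 100111111100
Gen 7 (rule 73): 000100000101
Gen 8 (rule 57): 110011110010
Gen 9 (rule 73): 110010010000
Gen 10 (rule 57): 101001001111
Gen 11 (rule 73): 000000001001
Gen 12 (rule 57): 111111100100
Gen 13 (rule 73): 100000100001
Gen 14 (rule 57): 011110011100
Gen 15 (rule 73): 010010010101

Answer: none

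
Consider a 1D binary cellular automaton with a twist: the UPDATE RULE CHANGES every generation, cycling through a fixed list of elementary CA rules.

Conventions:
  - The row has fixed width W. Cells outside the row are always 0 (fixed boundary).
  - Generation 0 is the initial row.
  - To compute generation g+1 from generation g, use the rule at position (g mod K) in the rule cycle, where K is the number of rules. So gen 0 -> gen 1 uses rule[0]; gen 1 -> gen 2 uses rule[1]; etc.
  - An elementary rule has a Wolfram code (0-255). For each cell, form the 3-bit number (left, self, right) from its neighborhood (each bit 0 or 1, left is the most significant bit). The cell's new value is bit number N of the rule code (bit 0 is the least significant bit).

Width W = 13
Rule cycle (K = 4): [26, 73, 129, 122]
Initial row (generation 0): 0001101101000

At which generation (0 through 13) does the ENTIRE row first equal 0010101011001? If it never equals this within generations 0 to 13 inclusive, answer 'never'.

Gen 0: 0001101101000
Gen 1 (rule 26): 0011001000100
Gen 2 (rule 73): 1011000010001
Gen 3 (rule 129): 0000011000100
Gen 4 (rule 122): 0000111101010
Gen 5 (rule 26): 0001100000001
Gen 6 (rule 73): 1101101111100
Gen 7 (rule 129): 0000000111001
Gen 8 (rule 122): 0000001101110
Gen 9 (rule 26): 0000011001001
Gen 10 (rule 73): 1111011000000
Gen 11 (rule 129): 0110000011111
Gen 12 (rule 122): 1111000110001
Gen 13 (rule 26): 1000101101010

Answer: never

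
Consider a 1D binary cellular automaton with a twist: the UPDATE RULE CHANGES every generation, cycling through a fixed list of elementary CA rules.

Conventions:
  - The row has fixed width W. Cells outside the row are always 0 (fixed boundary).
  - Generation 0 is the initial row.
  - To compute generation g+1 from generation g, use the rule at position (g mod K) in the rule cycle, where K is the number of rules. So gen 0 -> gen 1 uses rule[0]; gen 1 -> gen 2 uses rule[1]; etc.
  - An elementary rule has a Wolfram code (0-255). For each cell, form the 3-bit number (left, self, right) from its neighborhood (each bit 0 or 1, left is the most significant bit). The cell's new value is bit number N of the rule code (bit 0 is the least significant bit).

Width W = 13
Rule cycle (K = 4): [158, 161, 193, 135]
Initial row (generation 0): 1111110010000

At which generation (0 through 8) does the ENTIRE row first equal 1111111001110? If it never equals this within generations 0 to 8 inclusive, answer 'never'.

Answer: 8

Derivation:
Gen 0: 1111110010000
Gen 1 (rule 158): 1111101111000
Gen 2 (rule 161): 0111010110011
Gen 3 (rule 193): 0011000010001
Gen 4 (rule 135): 1100011110111
Gen 5 (rule 158): 1010111100110
Gen 6 (rule 161): 0101011000000
Gen 7 (rule 193): 0000001011111
Gen 8 (rule 135): 1111111001110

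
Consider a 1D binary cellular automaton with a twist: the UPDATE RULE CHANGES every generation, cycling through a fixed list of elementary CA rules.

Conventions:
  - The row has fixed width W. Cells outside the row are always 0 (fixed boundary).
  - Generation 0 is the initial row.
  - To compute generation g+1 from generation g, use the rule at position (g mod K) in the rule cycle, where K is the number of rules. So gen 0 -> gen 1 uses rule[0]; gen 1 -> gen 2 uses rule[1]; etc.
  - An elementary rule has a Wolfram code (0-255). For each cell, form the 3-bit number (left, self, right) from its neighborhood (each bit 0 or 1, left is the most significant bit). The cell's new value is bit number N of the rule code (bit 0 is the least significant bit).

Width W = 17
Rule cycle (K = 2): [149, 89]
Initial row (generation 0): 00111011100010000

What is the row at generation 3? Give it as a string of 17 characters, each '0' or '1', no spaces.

Answer: 01100011000011101

Derivation:
Gen 0: 00111011100010000
Gen 1 (rule 149): 10010001011011111
Gen 2 (rule 89): 01001100011010001
Gen 3 (rule 149): 01100011000011101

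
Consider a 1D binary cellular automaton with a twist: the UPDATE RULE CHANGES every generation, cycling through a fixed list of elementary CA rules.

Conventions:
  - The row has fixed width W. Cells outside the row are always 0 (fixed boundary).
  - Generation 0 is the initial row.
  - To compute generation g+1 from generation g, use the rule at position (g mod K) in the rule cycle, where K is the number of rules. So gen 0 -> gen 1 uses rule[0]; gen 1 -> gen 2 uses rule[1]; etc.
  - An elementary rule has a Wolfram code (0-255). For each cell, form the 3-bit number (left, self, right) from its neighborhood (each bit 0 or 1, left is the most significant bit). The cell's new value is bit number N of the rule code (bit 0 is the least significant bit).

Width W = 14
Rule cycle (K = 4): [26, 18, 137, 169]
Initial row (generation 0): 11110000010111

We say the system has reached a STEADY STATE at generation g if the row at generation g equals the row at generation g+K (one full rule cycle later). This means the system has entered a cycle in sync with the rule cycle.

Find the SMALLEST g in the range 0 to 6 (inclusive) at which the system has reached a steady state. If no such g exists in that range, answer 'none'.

Gen 0: 11110000010111
Gen 1 (rule 26): 10001000100100
Gen 2 (rule 18): 01010101011010
Gen 3 (rule 137): 00000000010000
Gen 4 (rule 169): 11111111000111
Gen 5 (rule 26): 10000000101100
Gen 6 (rule 18): 01000001000010
Gen 7 (rule 137): 00011100011000
Gen 8 (rule 169): 11011001010011
Gen 9 (rule 26): 10010110001110
Gen 10 (rule 18): 01100001010001

Answer: none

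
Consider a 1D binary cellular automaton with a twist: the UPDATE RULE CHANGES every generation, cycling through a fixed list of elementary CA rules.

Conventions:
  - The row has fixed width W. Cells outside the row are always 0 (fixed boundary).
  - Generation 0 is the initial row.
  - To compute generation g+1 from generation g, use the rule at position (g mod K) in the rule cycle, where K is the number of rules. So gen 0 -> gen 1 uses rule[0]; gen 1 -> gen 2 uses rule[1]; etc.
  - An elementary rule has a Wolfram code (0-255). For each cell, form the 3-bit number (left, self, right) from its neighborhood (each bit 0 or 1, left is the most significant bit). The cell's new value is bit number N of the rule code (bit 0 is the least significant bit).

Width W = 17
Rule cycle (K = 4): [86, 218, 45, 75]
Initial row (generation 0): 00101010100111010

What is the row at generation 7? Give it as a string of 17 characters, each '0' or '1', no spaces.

Gen 0: 00101010100111010
Gen 1 (rule 86): 01101010111001011
Gen 2 (rule 218): 11100000111110011
Gen 3 (rule 45): 10001110100000010
Gen 4 (rule 75): 00111010001111100
Gen 5 (rule 86): 01001011010000110
Gen 6 (rule 218): 10110011001001111
Gen 7 (rule 45): 11100010001001000

Answer: 11100010001001000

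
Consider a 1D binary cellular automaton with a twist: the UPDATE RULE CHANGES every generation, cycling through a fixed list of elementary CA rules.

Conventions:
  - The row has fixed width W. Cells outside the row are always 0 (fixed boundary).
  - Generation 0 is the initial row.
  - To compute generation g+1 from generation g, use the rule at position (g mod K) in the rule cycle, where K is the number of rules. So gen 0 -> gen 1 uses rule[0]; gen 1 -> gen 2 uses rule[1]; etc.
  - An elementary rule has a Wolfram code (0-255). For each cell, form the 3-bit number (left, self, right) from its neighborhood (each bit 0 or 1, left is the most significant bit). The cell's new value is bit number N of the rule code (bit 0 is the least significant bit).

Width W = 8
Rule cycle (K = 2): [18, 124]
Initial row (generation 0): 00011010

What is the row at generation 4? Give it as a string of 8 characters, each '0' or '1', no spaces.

Gen 0: 00011010
Gen 1 (rule 18): 00100001
Gen 2 (rule 124): 00110001
Gen 3 (rule 18): 01001010
Gen 4 (rule 124): 01101111

Answer: 01101111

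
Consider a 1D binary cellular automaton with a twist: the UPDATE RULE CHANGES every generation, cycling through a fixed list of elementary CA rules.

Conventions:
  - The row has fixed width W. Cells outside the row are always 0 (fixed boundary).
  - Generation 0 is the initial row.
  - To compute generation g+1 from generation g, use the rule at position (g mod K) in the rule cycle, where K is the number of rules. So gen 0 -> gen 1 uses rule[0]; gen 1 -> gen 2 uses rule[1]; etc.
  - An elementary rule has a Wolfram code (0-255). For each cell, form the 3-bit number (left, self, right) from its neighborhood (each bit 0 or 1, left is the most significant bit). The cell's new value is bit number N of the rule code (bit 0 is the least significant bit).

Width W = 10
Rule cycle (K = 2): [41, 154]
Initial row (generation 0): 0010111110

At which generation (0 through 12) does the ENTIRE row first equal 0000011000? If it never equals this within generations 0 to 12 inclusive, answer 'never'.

Gen 0: 0010111110
Gen 1 (rule 41): 1001100000
Gen 2 (rule 154): 0111010000
Gen 3 (rule 41): 0100100111
Gen 4 (rule 154): 1011011110
Gen 5 (rule 41): 0110110000
Gen 6 (rule 154): 1100101000
Gen 7 (rule 41): 1000010011
Gen 8 (rule 154): 0100101110
Gen 9 (rule 41): 0000011000
Gen 10 (rule 154): 0000110100
Gen 11 (rule 41): 1110101001
Gen 12 (rule 154): 1100000110

Answer: 9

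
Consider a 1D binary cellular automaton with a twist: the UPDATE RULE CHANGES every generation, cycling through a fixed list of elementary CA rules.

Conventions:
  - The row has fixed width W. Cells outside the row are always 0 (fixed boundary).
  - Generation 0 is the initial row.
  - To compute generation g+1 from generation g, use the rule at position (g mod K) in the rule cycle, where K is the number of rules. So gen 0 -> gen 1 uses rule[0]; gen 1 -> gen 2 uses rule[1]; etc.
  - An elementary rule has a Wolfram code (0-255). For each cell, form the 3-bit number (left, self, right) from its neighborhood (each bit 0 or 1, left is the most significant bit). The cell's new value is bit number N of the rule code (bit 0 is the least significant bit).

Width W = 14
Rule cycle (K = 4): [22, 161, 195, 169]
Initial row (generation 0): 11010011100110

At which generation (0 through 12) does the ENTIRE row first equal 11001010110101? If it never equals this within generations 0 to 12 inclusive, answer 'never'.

Answer: 7

Derivation:
Gen 0: 11010011100110
Gen 1 (rule 22): 00011100011001
Gen 2 (rule 161): 11001001000000
Gen 3 (rule 195): 01010010011111
Gen 4 (rule 169): 00100000011110
Gen 5 (rule 22): 01110000100001
Gen 6 (rule 161): 00100110001100
Gen 7 (rule 195): 11001010110101
Gen 8 (rule 169): 10000101101010
Gen 9 (rule 22): 11001100001011
Gen 10 (rule 161): 00000001100100
Gen 11 (rule 195): 11111110101001
Gen 12 (rule 169): 11111101010000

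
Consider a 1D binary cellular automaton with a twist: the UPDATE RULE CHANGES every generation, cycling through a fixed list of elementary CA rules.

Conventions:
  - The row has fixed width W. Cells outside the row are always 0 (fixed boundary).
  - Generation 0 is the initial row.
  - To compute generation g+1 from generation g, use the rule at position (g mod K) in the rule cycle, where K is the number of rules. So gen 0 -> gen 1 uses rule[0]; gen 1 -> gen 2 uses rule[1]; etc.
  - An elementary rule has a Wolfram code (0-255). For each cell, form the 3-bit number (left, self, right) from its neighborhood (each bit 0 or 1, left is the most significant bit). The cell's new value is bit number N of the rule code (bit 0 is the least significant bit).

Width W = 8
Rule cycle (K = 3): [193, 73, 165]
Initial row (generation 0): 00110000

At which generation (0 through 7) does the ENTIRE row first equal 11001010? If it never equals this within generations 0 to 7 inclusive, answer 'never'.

Answer: never

Derivation:
Gen 0: 00110000
Gen 1 (rule 193): 10010111
Gen 2 (rule 73): 00000101
Gen 3 (rule 165): 11110111
Gen 4 (rule 193): 01110011
Gen 5 (rule 73): 01010011
Gen 6 (rule 165): 01110000
Gen 7 (rule 193): 00110111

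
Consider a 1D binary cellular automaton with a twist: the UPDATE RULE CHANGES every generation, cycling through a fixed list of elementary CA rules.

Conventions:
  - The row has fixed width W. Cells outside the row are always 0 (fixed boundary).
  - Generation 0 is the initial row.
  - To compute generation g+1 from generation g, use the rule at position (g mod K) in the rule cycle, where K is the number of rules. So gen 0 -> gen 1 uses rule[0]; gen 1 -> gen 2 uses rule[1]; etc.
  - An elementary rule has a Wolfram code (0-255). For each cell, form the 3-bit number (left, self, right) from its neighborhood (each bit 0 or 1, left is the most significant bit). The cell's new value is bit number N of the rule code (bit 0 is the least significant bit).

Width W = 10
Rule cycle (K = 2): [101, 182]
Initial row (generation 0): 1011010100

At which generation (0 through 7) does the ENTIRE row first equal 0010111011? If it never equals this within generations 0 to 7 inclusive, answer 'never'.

Gen 0: 1011010100
Gen 1 (rule 101): 1101111101
Gen 2 (rule 182): 0010111011
Gen 3 (rule 101): 1011001101
Gen 4 (rule 182): 1100110011
Gen 5 (rule 101): 0100010001
Gen 6 (rule 182): 1110111011
Gen 7 (rule 101): 0011001101

Answer: 2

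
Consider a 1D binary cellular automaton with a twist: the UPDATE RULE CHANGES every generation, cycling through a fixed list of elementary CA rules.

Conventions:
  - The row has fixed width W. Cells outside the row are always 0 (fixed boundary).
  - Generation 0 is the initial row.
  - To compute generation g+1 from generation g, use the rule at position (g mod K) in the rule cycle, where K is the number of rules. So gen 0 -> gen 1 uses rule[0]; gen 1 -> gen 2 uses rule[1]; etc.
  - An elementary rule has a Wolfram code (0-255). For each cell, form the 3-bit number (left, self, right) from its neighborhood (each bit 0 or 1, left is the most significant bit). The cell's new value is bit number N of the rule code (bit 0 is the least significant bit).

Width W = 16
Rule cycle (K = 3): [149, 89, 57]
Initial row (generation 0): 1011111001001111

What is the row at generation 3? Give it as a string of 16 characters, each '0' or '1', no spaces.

Gen 0: 1011111001001111
Gen 1 (rule 149): 1001110101100110
Gen 2 (rule 89): 0101010001110111
Gen 3 (rule 57): 0010101101001100

Answer: 0010101101001100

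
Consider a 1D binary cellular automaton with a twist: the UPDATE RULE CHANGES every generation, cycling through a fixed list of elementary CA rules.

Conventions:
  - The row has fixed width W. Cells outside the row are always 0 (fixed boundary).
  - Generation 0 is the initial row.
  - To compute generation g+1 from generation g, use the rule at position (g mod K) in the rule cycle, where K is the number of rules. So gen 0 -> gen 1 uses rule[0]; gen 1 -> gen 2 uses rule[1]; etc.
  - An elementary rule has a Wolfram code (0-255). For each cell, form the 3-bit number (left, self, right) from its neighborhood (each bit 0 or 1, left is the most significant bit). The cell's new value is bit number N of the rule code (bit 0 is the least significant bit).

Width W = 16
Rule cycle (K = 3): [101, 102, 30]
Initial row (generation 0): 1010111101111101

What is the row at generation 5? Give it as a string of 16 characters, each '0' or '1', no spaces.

Answer: 1000010110100011

Derivation:
Gen 0: 1010111101111101
Gen 1 (rule 101): 1111000110000111
Gen 2 (rule 102): 0001001010001001
Gen 3 (rule 30): 0011111011011111
Gen 4 (rule 101): 1000001101100001
Gen 5 (rule 102): 1000010110100011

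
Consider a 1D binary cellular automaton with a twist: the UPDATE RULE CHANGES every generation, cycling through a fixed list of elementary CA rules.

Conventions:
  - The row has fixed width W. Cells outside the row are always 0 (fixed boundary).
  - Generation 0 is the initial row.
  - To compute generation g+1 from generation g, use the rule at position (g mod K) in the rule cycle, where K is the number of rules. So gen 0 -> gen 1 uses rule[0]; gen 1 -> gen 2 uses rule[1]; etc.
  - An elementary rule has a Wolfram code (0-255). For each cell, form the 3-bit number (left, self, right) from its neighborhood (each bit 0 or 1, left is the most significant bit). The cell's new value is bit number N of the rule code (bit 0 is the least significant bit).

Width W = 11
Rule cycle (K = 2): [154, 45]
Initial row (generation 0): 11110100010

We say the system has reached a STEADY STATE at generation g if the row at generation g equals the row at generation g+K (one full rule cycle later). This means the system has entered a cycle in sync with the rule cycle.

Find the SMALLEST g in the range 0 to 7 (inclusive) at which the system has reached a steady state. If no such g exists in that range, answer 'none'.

Answer: none

Derivation:
Gen 0: 11110100010
Gen 1 (rule 154): 11100010101
Gen 2 (rule 45): 10001011111
Gen 3 (rule 154): 01010011110
Gen 4 (rule 45): 01110010000
Gen 5 (rule 154): 11101101000
Gen 6 (rule 45): 10011011011
Gen 7 (rule 154): 01110010010
Gen 8 (rule 45): 01000010010
Gen 9 (rule 154): 10100101101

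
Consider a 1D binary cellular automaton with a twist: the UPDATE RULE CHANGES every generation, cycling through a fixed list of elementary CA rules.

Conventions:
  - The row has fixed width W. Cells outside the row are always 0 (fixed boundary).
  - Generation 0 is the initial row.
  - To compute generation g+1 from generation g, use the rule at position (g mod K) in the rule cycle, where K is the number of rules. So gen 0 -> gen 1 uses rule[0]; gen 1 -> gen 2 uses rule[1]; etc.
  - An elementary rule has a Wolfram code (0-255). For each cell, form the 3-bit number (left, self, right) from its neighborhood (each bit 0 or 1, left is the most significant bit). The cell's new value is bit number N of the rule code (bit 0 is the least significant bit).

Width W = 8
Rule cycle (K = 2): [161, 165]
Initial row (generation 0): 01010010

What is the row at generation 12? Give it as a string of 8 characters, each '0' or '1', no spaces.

Answer: 01000001

Derivation:
Gen 0: 01010010
Gen 1 (rule 161): 00100000
Gen 2 (rule 165): 10101111
Gen 3 (rule 161): 01010110
Gen 4 (rule 165): 01111000
Gen 5 (rule 161): 00110011
Gen 6 (rule 165): 10000000
Gen 7 (rule 161): 00111111
Gen 8 (rule 165): 10011110
Gen 9 (rule 161): 00001100
Gen 10 (rule 165): 11100001
Gen 11 (rule 161): 01001100
Gen 12 (rule 165): 01000001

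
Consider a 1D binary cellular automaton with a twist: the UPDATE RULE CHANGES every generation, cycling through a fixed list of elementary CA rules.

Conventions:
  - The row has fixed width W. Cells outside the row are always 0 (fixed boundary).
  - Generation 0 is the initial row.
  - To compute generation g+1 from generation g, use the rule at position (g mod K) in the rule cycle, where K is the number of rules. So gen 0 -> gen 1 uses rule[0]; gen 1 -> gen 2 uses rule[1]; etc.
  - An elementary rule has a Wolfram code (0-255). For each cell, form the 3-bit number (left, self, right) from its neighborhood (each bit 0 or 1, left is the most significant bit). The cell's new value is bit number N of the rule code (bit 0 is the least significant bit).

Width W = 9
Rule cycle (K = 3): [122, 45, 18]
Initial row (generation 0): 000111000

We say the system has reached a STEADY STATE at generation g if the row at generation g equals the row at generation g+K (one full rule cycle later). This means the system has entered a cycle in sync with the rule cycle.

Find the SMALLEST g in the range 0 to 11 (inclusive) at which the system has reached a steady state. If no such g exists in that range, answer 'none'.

Answer: 9

Derivation:
Gen 0: 000111000
Gen 1 (rule 122): 001101100
Gen 2 (rule 45): 101011001
Gen 3 (rule 18): 000000110
Gen 4 (rule 122): 000001111
Gen 5 (rule 45): 111101000
Gen 6 (rule 18): 000000100
Gen 7 (rule 122): 000001010
Gen 8 (rule 45): 111101110
Gen 9 (rule 18): 000000001
Gen 10 (rule 122): 000000010
Gen 11 (rule 45): 111111010
Gen 12 (rule 18): 000000001
Gen 13 (rule 122): 000000010
Gen 14 (rule 45): 111111010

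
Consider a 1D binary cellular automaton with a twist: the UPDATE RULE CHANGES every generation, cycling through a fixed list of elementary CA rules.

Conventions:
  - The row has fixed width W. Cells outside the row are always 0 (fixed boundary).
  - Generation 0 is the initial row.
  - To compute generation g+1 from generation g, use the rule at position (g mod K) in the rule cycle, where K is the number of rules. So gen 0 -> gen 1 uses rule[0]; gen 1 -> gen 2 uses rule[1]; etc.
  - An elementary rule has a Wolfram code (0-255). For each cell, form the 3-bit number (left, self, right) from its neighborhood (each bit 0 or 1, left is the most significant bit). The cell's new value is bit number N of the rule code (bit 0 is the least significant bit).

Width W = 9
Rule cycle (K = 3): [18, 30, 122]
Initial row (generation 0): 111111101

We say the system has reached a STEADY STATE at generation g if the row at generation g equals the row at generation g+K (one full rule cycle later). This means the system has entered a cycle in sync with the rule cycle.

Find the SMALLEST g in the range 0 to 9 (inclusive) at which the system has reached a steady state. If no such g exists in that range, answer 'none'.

Answer: 1

Derivation:
Gen 0: 111111101
Gen 1 (rule 18): 000000000
Gen 2 (rule 30): 000000000
Gen 3 (rule 122): 000000000
Gen 4 (rule 18): 000000000
Gen 5 (rule 30): 000000000
Gen 6 (rule 122): 000000000
Gen 7 (rule 18): 000000000
Gen 8 (rule 30): 000000000
Gen 9 (rule 122): 000000000
Gen 10 (rule 18): 000000000
Gen 11 (rule 30): 000000000
Gen 12 (rule 122): 000000000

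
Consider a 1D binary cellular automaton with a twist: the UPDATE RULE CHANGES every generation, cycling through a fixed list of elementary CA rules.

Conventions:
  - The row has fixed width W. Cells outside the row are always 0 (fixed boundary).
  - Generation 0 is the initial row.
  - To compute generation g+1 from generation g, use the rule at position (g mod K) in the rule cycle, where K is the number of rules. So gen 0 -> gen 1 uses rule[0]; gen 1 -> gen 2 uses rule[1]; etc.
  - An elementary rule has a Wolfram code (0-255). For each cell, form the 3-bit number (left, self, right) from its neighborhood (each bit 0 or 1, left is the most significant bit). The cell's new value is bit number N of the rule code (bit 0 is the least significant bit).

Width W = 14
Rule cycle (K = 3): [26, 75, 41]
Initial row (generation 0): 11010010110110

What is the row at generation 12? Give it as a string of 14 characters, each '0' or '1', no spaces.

Answer: 10000011010011

Derivation:
Gen 0: 11010010110110
Gen 1 (rule 26): 10001100100101
Gen 2 (rule 75): 00111101001000
Gen 3 (rule 41): 10100010000011
Gen 4 (rule 26): 00010101000110
Gen 5 (rule 75): 11100000011110
Gen 6 (rule 41): 10001111010000
Gen 7 (rule 26): 01011000001000
Gen 8 (rule 75): 10011011110011
Gen 9 (rule 41): 00010110000010
Gen 10 (rule 26): 00100101000101
Gen 11 (rule 75): 11001000011000
Gen 12 (rule 41): 10000011010011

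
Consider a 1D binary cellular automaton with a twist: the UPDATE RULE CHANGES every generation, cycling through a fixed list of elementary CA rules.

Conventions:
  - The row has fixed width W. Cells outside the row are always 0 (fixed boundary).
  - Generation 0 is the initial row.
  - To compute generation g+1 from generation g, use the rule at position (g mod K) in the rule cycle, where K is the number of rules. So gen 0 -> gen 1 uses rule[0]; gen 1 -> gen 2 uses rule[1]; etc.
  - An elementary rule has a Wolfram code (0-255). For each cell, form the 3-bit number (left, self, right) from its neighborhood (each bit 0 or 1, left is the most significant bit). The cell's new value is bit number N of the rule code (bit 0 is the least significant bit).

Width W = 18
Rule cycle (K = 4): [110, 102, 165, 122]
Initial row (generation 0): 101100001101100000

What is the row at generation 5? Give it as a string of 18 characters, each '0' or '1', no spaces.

Gen 0: 101100001101100000
Gen 1 (rule 110): 111100011111100000
Gen 2 (rule 102): 000100100000100000
Gen 3 (rule 165): 110100101110101111
Gen 4 (rule 122): 111011011011011001
Gen 5 (rule 110): 101111111111111011

Answer: 101111111111111011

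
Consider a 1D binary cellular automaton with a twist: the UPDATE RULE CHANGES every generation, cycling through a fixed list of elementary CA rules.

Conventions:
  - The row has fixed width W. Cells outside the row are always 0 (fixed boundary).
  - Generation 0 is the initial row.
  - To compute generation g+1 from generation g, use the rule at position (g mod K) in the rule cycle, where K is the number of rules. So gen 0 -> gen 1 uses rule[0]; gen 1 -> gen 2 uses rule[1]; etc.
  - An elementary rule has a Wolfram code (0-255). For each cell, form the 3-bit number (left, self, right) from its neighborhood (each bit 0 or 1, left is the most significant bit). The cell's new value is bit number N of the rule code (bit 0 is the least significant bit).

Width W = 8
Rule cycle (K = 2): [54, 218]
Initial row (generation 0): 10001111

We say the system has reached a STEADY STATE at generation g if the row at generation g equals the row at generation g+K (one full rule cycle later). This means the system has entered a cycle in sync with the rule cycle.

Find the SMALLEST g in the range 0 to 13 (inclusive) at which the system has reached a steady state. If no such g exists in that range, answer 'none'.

Gen 0: 10001111
Gen 1 (rule 54): 11010000
Gen 2 (rule 218): 11001000
Gen 3 (rule 54): 00111100
Gen 4 (rule 218): 01111110
Gen 5 (rule 54): 10000001
Gen 6 (rule 218): 01000010
Gen 7 (rule 54): 11100111
Gen 8 (rule 218): 11111111
Gen 9 (rule 54): 00000000
Gen 10 (rule 218): 00000000
Gen 11 (rule 54): 00000000
Gen 12 (rule 218): 00000000
Gen 13 (rule 54): 00000000
Gen 14 (rule 218): 00000000
Gen 15 (rule 54): 00000000

Answer: 9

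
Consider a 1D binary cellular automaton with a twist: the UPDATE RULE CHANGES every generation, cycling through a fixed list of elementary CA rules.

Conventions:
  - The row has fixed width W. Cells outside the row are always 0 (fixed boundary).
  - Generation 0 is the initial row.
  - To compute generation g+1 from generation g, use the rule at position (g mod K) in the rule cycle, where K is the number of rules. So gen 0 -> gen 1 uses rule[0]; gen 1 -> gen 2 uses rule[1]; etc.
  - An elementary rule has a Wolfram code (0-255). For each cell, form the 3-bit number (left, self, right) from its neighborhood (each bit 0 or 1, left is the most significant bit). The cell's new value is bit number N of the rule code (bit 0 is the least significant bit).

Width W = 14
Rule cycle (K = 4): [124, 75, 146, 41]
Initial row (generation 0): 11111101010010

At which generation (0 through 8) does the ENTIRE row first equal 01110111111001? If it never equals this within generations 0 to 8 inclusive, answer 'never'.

Answer: never

Derivation:
Gen 0: 11111101010010
Gen 1 (rule 124): 10000111111011
Gen 2 (rule 75): 00111100001011
Gen 3 (rule 146): 01011010010000
Gen 4 (rule 41): 00110100000111
Gen 5 (rule 124): 00111110000101
Gen 6 (rule 75): 11100010111000
Gen 7 (rule 146): 01010100010100
Gen 8 (rule 41): 00101001001001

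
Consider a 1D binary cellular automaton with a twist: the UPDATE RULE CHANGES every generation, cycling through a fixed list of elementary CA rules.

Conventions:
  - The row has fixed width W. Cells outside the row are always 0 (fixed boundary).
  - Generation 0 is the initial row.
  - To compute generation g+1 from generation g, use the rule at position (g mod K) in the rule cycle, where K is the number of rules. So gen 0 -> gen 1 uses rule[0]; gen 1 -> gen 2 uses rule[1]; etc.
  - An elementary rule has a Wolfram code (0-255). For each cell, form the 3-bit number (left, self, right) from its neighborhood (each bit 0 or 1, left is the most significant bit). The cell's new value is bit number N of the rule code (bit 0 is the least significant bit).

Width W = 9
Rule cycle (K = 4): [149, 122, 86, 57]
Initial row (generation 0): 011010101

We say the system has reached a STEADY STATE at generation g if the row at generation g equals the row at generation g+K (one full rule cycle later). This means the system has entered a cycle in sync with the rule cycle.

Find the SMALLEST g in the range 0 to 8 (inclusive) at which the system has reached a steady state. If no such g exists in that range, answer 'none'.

Gen 0: 011010101
Gen 1 (rule 149): 000010101
Gen 2 (rule 122): 000101010
Gen 3 (rule 86): 001101011
Gen 4 (rule 57): 101010110
Gen 5 (rule 149): 101010001
Gen 6 (rule 122): 010101010
Gen 7 (rule 86): 110101011
Gen 8 (rule 57): 101010110
Gen 9 (rule 149): 101010001
Gen 10 (rule 122): 010101010
Gen 11 (rule 86): 110101011
Gen 12 (rule 57): 101010110

Answer: 4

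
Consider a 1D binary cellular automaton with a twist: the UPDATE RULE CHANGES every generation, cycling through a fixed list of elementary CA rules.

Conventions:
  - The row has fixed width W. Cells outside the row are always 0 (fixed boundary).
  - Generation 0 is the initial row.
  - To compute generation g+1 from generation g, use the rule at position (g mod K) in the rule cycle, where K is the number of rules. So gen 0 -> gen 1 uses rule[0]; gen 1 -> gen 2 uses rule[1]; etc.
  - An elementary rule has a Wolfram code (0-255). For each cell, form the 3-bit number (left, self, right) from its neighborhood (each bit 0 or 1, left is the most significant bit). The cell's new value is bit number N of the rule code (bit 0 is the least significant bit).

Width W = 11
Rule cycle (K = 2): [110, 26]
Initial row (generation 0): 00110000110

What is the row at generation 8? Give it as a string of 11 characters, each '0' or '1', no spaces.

Gen 0: 00110000110
Gen 1 (rule 110): 01110001110
Gen 2 (rule 26): 11001011001
Gen 3 (rule 110): 11011111011
Gen 4 (rule 26): 10010000010
Gen 5 (rule 110): 10110000110
Gen 6 (rule 26): 00101001101
Gen 7 (rule 110): 01111011111
Gen 8 (rule 26): 11000010000

Answer: 11000010000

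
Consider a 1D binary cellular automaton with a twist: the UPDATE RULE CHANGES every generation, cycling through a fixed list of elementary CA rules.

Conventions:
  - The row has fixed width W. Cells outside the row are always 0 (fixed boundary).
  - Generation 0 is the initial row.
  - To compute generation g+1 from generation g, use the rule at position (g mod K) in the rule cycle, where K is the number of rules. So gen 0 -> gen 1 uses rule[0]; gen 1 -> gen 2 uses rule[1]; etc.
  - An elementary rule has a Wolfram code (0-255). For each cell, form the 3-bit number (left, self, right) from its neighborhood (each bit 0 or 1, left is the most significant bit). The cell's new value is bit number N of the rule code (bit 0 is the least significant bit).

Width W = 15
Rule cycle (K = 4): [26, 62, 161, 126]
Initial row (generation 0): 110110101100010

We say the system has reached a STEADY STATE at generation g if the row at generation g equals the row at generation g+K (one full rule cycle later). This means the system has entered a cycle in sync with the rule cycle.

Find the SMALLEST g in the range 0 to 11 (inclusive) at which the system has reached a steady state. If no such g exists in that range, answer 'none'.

Answer: none

Derivation:
Gen 0: 110110101100010
Gen 1 (rule 26): 100100001010101
Gen 2 (rule 62): 111110011111111
Gen 3 (rule 161): 011100001111110
Gen 4 (rule 126): 110110011000011
Gen 5 (rule 26): 100101110100110
Gen 6 (rule 62): 111111001111101
Gen 7 (rule 161): 011110000111010
Gen 8 (rule 126): 110011001101111
Gen 9 (rule 26): 101110111001000
Gen 10 (rule 62): 111001100111100
Gen 11 (rule 161): 010000000011001
Gen 12 (rule 126): 111000000111111
Gen 13 (rule 26): 100100001100000
Gen 14 (rule 62): 111110011010000
Gen 15 (rule 161): 011100000100111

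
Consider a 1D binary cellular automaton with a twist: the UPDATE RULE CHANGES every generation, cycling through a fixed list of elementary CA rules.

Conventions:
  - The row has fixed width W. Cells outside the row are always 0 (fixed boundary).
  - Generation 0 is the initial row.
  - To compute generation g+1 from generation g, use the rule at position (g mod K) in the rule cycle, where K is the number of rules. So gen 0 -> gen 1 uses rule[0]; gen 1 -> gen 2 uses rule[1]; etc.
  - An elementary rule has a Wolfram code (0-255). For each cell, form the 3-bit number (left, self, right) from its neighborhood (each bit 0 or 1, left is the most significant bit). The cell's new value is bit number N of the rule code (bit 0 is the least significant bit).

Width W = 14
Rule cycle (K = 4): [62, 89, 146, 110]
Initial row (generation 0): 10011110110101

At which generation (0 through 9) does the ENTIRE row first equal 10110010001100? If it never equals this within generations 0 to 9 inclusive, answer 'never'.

Answer: never

Derivation:
Gen 0: 10011110110101
Gen 1 (rule 62): 11110001101111
Gen 2 (rule 89): 10011101101001
Gen 3 (rule 146): 01101000000110
Gen 4 (rule 110): 11111000001110
Gen 5 (rule 62): 10000100011001
Gen 6 (rule 89): 01110011011100
Gen 7 (rule 146): 10101100001010
Gen 8 (rule 110): 11111100011110
Gen 9 (rule 62): 10000010110001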